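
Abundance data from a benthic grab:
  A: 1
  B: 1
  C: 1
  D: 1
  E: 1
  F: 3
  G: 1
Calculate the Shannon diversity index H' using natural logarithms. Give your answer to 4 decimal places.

Total N = 1+1+1+1+1+3+1 = 9, so the proportions are 0.111111, 0.111111, 0.111111, 0.111111, 0.111111, 0.333333, 0.111111 (working shown to 6 dp, full precision carried).
Each pᵢ ln pᵢ term: 0.111111×(-2.197225)=-0.244136, 0.111111×(-2.197225)=-0.244136, 0.111111×(-2.197225)=-0.244136, 0.111111×(-2.197225)=-0.244136, 0.111111×(-2.197225)=-0.244136, 0.333333×(-1.098612)=-0.366204, 0.111111×(-2.197225)=-0.244136.
Sum = -1.831020, so H' = 1.8310.

1.8310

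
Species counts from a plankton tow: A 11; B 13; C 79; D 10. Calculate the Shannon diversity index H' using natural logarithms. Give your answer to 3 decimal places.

Total N = 11+13+79+10 = 113, so the proportions are 0.09735, 0.11504, 0.69912, 0.0885 (working shown to 5 dp, full precision carried).
Each pᵢ ln pᵢ term: 0.09735×(-2.32949)=-0.22676, 0.11504×(-2.16244)=-0.24878, 0.69912×(-0.35794)=-0.25024, 0.0885×(-2.42480)=-0.21458.
Sum = -0.94037, so H' = 0.940.

0.940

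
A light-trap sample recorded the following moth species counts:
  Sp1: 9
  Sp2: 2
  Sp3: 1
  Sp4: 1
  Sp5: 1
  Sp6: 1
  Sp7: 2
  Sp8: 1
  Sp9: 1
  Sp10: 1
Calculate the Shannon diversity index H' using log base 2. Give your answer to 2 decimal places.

Total N = 9+2+1+1+1+1+2+1+1+1 = 20, so the proportions are 0.45, 0.1, 0.05, 0.05, 0.05, 0.05, 0.1, 0.05, 0.05, 0.05 (working shown to 4 dp, full precision carried).
Each pᵢ log₂ pᵢ term: 0.45×(-1.1520)=-0.5184, 0.1×(-3.3219)=-0.3322, 0.05×(-4.3219)=-0.2161, 0.05×(-4.3219)=-0.2161, 0.05×(-4.3219)=-0.2161, 0.05×(-4.3219)=-0.2161, 0.1×(-3.3219)=-0.3322, 0.05×(-4.3219)=-0.2161, 0.05×(-4.3219)=-0.2161, 0.05×(-4.3219)=-0.2161.
Sum = -2.6955, so H' = 2.70.

2.70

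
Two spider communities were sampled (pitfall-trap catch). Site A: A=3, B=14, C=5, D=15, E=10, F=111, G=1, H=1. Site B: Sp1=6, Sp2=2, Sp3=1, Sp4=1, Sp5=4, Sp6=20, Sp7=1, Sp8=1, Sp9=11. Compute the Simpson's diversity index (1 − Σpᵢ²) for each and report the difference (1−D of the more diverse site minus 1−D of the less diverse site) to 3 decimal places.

0.240

Site A: N=160, proportions 0.01875, 0.0875, 0.03125, 0.09375, 0.0625, 0.69375, 0.00625, 0.00625, giving 1−D = 0.496953 (working shown to 6 dp, full precision carried).
Site B: N=47, proportions 0.12766, 0.042553, 0.021277, 0.021277, 0.085106, 0.425532, 0.021277, 0.021277, 0.234043, giving 1−D = 0.736985.
Difference = |0.496953 − 0.736985| = 0.240032, i.e. 0.240 to 3 decimal places.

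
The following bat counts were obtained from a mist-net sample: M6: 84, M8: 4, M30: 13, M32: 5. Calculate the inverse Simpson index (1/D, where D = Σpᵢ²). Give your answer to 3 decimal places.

Total N = 84+4+13+5 = 106, so the proportions are 0.792453, 0.037736, 0.122642, 0.04717 (working shown to 6 dp, full precision carried).
D = 0.792453² + 0.037736² + 0.122642² + 0.04717² = 0.627981 + 0.001424 + 0.015041 + 0.002225 = 0.646671.
So 1/D = 1.54638, i.e. 1.546 to 3 decimal places.

1.546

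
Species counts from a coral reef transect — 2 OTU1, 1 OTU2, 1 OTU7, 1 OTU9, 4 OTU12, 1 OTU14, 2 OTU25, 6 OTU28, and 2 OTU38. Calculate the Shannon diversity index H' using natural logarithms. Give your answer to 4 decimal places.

Total N = 2+1+1+1+4+1+2+6+2 = 20, so the proportions are 0.1, 0.05, 0.05, 0.05, 0.2, 0.05, 0.1, 0.3, 0.1 (working shown to 6 dp, full precision carried).
Each pᵢ ln pᵢ term: 0.1×(-2.302585)=-0.230259, 0.05×(-2.995732)=-0.149787, 0.05×(-2.995732)=-0.149787, 0.05×(-2.995732)=-0.149787, 0.2×(-1.609438)=-0.321888, 0.05×(-2.995732)=-0.149787, 0.1×(-2.302585)=-0.230259, 0.3×(-1.203973)=-0.361192, 0.1×(-2.302585)=-0.230259.
Sum = -1.973001, so H' = 1.9730.

1.9730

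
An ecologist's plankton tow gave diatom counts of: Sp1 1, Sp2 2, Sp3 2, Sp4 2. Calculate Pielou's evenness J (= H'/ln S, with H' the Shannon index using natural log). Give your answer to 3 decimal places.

Total N = 1+2+2+2 = 7, so the proportions are 0.14286, 0.28571, 0.28571, 0.28571 (working shown to 5 dp, full precision carried).
H' = −Σ pᵢ ln pᵢ = −((-0.27799) + (-0.35793) + (-0.35793) + (-0.35793)) = 1.35178.
With S = 4 species, ln S = 1.38629, so J = 1.35178/1.38629 = 0.97511, i.e. 0.975 to 3 decimal places.

0.975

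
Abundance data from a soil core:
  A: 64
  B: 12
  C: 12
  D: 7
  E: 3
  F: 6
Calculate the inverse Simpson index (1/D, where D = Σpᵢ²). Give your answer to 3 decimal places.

2.415

Total N = 64+12+12+7+3+6 = 104, so the proportions are 0.615385, 0.115385, 0.115385, 0.067308, 0.028846, 0.057692 (working shown to 6 dp, full precision carried).
D = 0.615385² + 0.115385² + 0.115385² + 0.067308² + 0.028846² + 0.057692² = 0.378698 + 0.013314 + 0.013314 + 0.004530 + 0.000832 + 0.003328 = 0.414016.
So 1/D = 2.41536, i.e. 2.415 to 3 decimal places.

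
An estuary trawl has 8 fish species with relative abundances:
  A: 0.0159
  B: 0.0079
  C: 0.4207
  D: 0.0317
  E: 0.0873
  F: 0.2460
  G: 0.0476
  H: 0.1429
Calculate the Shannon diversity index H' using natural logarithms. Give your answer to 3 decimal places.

1.559

Each pᵢ ln pᵢ term (working shown to 5 dp, full precision carried): 0.0159×(-4.14144)=-0.06585, 0.0079×(-4.84089)=-0.03824, 0.4207×(-0.86584)=-0.36426, 0.0317×(-3.45144)=-0.10941, 0.0873×(-2.43840)=-0.21287, 0.246×(-1.40242)=-0.34500, 0.0476×(-3.04492)=-0.14494, 0.1429×(-1.94561)=-0.27803.
Sum = -1.55859, so H' = 1.559.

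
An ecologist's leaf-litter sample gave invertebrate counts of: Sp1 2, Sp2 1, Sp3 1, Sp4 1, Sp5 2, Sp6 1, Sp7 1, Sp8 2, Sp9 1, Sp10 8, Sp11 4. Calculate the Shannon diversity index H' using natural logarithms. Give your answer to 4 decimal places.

Total N = 2+1+1+1+2+1+1+2+1+8+4 = 24, so the proportions are 0.083333, 0.041667, 0.041667, 0.041667, 0.083333, 0.041667, 0.041667, 0.083333, 0.041667, 0.333333, 0.166667 (working shown to 6 dp, full precision carried).
Each pᵢ ln pᵢ term: 0.083333×(-2.484907)=-0.207076, 0.041667×(-3.178054)=-0.132419, 0.041667×(-3.178054)=-0.132419, 0.041667×(-3.178054)=-0.132419, 0.083333×(-2.484907)=-0.207076, 0.041667×(-3.178054)=-0.132419, 0.041667×(-3.178054)=-0.132419, 0.083333×(-2.484907)=-0.207076, 0.041667×(-3.178054)=-0.132419, 0.333333×(-1.098612)=-0.366204, 0.166667×(-1.791759)=-0.298627.
Sum = -2.080571, so H' = 2.0806.

2.0806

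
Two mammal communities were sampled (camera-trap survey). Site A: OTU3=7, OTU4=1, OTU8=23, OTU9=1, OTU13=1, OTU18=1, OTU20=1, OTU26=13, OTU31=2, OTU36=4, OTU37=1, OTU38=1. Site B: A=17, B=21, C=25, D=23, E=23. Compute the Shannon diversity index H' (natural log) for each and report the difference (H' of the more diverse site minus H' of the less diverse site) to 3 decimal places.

0.174

Site A: N=56, proportions 0.125, 0.01786, 0.41071, 0.01786, 0.01786, 0.01786, 0.01786, 0.23214, 0.03571, 0.07143, 0.01786, 0.01786, giving H' = 1.77511 (working shown to 5 dp, full precision carried).
Site B: N=109, proportions 0.15596, 0.19266, 0.22936, 0.21101, 0.21101, giving H' = 1.60140.
Difference = |1.77511 − 1.60140| = 0.17371, i.e. 0.174 to 3 decimal places.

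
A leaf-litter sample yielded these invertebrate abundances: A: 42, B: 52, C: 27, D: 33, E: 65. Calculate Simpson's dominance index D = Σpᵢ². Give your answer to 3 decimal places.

Total N = 42+52+27+33+65 = 219, so the proportions are 0.19178, 0.23744, 0.12329, 0.15068, 0.2968 (working shown to 5 dp, full precision carried).
D = 0.19178² + 0.23744² + 0.12329² + 0.15068² + 0.2968² = 0.03678 + 0.05638 + 0.01520 + 0.02271 + 0.08809 = 0.21916.
To 3 decimal places, D = 0.219.

0.219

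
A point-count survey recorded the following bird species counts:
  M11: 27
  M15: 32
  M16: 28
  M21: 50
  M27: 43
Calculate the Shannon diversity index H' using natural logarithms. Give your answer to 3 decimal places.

Total N = 27+32+28+50+43 = 180, so the proportions are 0.15, 0.17778, 0.15556, 0.27778, 0.23889 (working shown to 5 dp, full precision carried).
Each pᵢ ln pᵢ term: 0.15×(-1.89712)=-0.28457, 0.17778×(-1.72722)=-0.30706, 0.15556×(-1.86075)=-0.28945, 0.27778×(-1.28093)=-0.35581, 0.23889×(-1.43176)=-0.34203.
Sum = -1.57893, so H' = 1.579.

1.579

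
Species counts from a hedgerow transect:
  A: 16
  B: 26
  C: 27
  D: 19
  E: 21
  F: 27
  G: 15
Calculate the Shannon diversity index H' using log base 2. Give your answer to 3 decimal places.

2.771

Total N = 16+26+27+19+21+27+15 = 151, so the proportions are 0.10596, 0.17219, 0.17881, 0.12583, 0.13907, 0.17881, 0.09934 (working shown to 5 dp, full precision carried).
Each pᵢ log₂ pᵢ term: 0.10596×(-3.23840)=-0.34314, 0.17219×(-2.53797)=-0.43700, 0.17881×(-2.48352)=-0.44407, 0.12583×(-2.99048)=-0.37629, 0.13907×(-2.84609)=-0.39581, 0.17881×(-2.48352)=-0.44407, 0.09934×(-3.33151)=-0.33095.
Sum = -2.77133, so H' = 2.771.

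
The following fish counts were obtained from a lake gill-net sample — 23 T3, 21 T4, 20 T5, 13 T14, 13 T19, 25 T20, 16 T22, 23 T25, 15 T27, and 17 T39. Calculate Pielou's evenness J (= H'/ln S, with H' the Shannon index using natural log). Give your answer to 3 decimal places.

0.989

Total N = 23+21+20+13+13+25+16+23+15+17 = 186, so the proportions are 0.12366, 0.1129, 0.10753, 0.06989, 0.06989, 0.13441, 0.08602, 0.12366, 0.08065, 0.0914 (working shown to 5 dp, full precision carried).
H' = −Σ pᵢ ln pᵢ = −((-0.25847) + (-0.24627) + (-0.23979) + (-0.18597) + (-0.18597) + (-0.26974) + (-0.21102) + (-0.25847) + (-0.20304) + (-0.21867)) = 2.27741.
With S = 10 species, ln S = 2.30259, so J = 2.27741/2.30259 = 0.98907, i.e. 0.989 to 3 decimal places.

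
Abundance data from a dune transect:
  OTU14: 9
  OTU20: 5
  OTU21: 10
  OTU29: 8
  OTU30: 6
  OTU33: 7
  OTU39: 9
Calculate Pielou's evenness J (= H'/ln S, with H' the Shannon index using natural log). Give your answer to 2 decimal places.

0.99

Total N = 9+5+10+8+6+7+9 = 54, so the proportions are 0.1667, 0.0926, 0.1852, 0.1481, 0.1111, 0.1296, 0.1667 (working shown to 4 dp, full precision carried).
H' = −Σ pᵢ ln pᵢ = −((-0.2986) + (-0.2203) + (-0.3123) + (-0.2829) + (-0.2441) + (-0.2648) + (-0.2986)) = 1.9218.
With S = 7 species, ln S = 1.9459, so J = 1.9218/1.9459 = 0.9876, i.e. 0.99 to 2 decimal places.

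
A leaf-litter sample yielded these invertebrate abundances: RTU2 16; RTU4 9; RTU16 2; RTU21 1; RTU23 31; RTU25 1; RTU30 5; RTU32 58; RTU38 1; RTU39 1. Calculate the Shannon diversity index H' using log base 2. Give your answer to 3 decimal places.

2.170

Total N = 16+9+2+1+31+1+5+58+1+1 = 125, so the proportions are 0.128, 0.072, 0.016, 0.008, 0.248, 0.008, 0.04, 0.464, 0.008, 0.008 (working shown to 5 dp, full precision carried).
Each pᵢ log₂ pᵢ term: 0.128×(-2.96578)=-0.37962, 0.072×(-3.79586)=-0.27330, 0.016×(-5.96578)=-0.09545, 0.008×(-6.96578)=-0.05573, 0.248×(-2.01159)=-0.49887, 0.008×(-6.96578)=-0.05573, 0.04×(-4.64386)=-0.18575, 0.464×(-1.10780)=-0.51402, 0.008×(-6.96578)=-0.05573, 0.008×(-6.96578)=-0.05573.
Sum = -2.16993, so H' = 2.170.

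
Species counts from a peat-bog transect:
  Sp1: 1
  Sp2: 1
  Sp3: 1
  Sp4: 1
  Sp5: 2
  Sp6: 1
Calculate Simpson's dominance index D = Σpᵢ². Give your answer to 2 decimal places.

Total N = 1+1+1+1+2+1 = 7, so the proportions are 0.1429, 0.1429, 0.1429, 0.1429, 0.2857, 0.1429 (working shown to 4 dp, full precision carried).
D = 0.1429² + 0.1429² + 0.1429² + 0.1429² + 0.2857² + 0.1429² = 0.0204 + 0.0204 + 0.0204 + 0.0204 + 0.0816 + 0.0204 = 0.1837.
To 2 decimal places, D = 0.18.

0.18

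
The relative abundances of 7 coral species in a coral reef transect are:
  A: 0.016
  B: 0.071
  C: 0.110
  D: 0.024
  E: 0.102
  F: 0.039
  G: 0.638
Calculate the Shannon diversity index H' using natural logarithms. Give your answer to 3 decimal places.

Each pᵢ ln pᵢ term (working shown to 5 dp, full precision carried): 0.016×(-4.13517)=-0.06616, 0.071×(-2.64508)=-0.18780, 0.11×(-2.20727)=-0.24280, 0.024×(-3.72970)=-0.08951, 0.102×(-2.28278)=-0.23284, 0.039×(-3.24419)=-0.12652, 0.638×(-0.44942)=-0.28673.
Sum = -1.23237, so H' = 1.232.

1.232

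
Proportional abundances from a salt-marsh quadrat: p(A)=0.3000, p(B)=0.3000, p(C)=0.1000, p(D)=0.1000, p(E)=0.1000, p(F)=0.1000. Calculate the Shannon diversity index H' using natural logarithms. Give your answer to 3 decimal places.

1.643

Each pᵢ ln pᵢ term (working shown to 5 dp, full precision carried): 0.3×(-1.20397)=-0.36119, 0.3×(-1.20397)=-0.36119, 0.1×(-2.30259)=-0.23026, 0.1×(-2.30259)=-0.23026, 0.1×(-2.30259)=-0.23026, 0.1×(-2.30259)=-0.23026.
Sum = -1.64342, so H' = 1.643.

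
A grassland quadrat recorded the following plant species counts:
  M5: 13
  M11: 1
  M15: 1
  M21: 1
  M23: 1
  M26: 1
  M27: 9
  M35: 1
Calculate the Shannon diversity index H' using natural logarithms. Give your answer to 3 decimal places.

Total N = 13+1+1+1+1+1+9+1 = 28, so the proportions are 0.46429, 0.03571, 0.03571, 0.03571, 0.03571, 0.03571, 0.32143, 0.03571 (working shown to 5 dp, full precision carried).
Each pᵢ ln pᵢ term: 0.46429×(-0.76726)=-0.35623, 0.03571×(-3.33220)=-0.11901, 0.03571×(-3.33220)=-0.11901, 0.03571×(-3.33220)=-0.11901, 0.03571×(-3.33220)=-0.11901, 0.03571×(-3.33220)=-0.11901, 0.32143×(-1.13498)=-0.36481, 0.03571×(-3.33220)=-0.11901.
Sum = -1.43508, so H' = 1.435.

1.435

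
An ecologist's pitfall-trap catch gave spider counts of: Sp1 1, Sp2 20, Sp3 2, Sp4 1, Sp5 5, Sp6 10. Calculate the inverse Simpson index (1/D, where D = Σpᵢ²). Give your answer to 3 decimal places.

2.864

Total N = 1+20+2+1+5+10 = 39, so the proportions are 0.025641, 0.512821, 0.051282, 0.025641, 0.128205, 0.25641 (working shown to 6 dp, full precision carried).
D = 0.025641² + 0.512821² + 0.051282² + 0.025641² + 0.128205² + 0.25641² = 0.000657 + 0.262985 + 0.002630 + 0.000657 + 0.016437 + 0.065746 = 0.349112.
So 1/D = 2.86441, i.e. 2.864 to 3 decimal places.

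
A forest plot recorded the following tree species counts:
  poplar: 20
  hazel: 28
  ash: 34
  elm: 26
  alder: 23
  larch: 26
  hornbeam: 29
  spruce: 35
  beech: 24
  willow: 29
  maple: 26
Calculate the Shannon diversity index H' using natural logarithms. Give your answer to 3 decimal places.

2.386

Total N = 20+28+34+26+23+26+29+35+24+29+26 = 300, so the proportions are 0.06667, 0.09333, 0.11333, 0.08667, 0.07667, 0.08667, 0.09667, 0.11667, 0.08, 0.09667, 0.08667 (working shown to 5 dp, full precision carried).
Each pᵢ ln pᵢ term: 0.06667×(-2.70805)=-0.18054, 0.09333×(-2.37158)=-0.22135, 0.11333×(-2.17742)=-0.24677, 0.08667×(-2.44569)=-0.21196, 0.07667×(-2.56829)=-0.19690, 0.08667×(-2.44569)=-0.21196, 0.09667×(-2.33649)=-0.22586, 0.11667×(-2.14843)=-0.25065, 0.08×(-2.52573)=-0.20206, 0.09667×(-2.33649)=-0.22586, 0.08667×(-2.44569)=-0.21196.
Sum = -2.38587, so H' = 2.386.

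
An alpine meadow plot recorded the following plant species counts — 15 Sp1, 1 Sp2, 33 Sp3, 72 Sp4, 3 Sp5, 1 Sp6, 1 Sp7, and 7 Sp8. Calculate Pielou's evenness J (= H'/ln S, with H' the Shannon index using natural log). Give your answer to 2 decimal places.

0.61

Total N = 15+1+33+72+3+1+1+7 = 133, so the proportions are 0.1128, 0.0075, 0.2481, 0.5414, 0.0226, 0.0075, 0.0075, 0.0526 (working shown to 4 dp, full precision carried).
H' = −Σ pᵢ ln pᵢ = −((-0.2461) + (-0.0368) + (-0.3458) + (-0.3322) + (-0.0855) + (-0.0368) + (-0.0368) + (-0.1550)) = 1.2750.
With S = 8 species, ln S = 2.0794, so J = 1.2750/2.0794 = 0.6131, i.e. 0.61 to 2 decimal places.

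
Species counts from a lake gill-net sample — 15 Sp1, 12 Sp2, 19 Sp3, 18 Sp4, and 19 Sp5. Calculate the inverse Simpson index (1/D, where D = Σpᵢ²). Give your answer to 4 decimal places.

4.8686

Total N = 15+12+19+18+19 = 83, so the proportions are 0.18072289, 0.14457831, 0.22891566, 0.21686747, 0.22891566 (working shown to 8 dp, full precision carried).
D = 0.18072289² + 0.14457831² + 0.22891566² + 0.21686747² + 0.22891566² = 0.03266076 + 0.02090289 + 0.05240238 + 0.04703150 + 0.05240238 = 0.20539991.
So 1/D = 4.868551, i.e. 4.8686 to 4 decimal places.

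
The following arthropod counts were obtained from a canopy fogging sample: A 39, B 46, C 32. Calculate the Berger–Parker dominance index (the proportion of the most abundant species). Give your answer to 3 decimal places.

Total N = 39+46+32 = 117, so the proportions are 0.33333, 0.39316, 0.2735 (working shown to 5 dp, full precision carried).
The largest proportion is 0.39316, i.e. d = 0.393 to 3 decimal places.

0.393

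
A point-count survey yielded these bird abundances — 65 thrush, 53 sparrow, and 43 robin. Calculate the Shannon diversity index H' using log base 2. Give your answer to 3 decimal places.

Total N = 65+53+43 = 161, so the proportions are 0.40373, 0.32919, 0.26708 (working shown to 5 dp, full precision carried).
Each pᵢ log₂ pᵢ term: 0.40373×(-1.30855)=-0.52830, 0.32919×(-1.60300)=-0.52769, 0.26708×(-1.90465)=-0.50870.
Sum = -1.56469, so H' = 1.565.

1.565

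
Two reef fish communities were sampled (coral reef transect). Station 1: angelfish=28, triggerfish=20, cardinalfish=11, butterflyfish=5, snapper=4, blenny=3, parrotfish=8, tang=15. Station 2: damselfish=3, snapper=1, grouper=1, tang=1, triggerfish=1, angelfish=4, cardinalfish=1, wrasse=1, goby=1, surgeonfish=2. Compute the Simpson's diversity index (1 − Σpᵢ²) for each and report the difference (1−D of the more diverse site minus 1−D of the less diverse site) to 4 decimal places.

0.0454

Station 1: N=94, proportions 0.297872, 0.212766, 0.117021, 0.053191, 0.042553, 0.031915, 0.085106, 0.159574, giving 1−D = 0.813943 (working shown to 6 dp, full precision carried).
Station 2: N=16, proportions 0.1875, 0.0625, 0.0625, 0.0625, 0.0625, 0.25, 0.0625, 0.0625, 0.0625, 0.125, giving 1−D = 0.859375.
Difference = |0.813943 − 0.859375| = 0.045432, i.e. 0.0454 to 4 decimal places.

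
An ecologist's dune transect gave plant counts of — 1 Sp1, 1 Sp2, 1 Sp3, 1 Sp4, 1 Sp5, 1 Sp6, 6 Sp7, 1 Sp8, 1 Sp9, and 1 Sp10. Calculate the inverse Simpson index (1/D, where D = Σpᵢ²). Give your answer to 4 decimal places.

Total N = 1+1+1+1+1+1+6+1+1+1 = 15, so the proportions are 0.06666667, 0.06666667, 0.06666667, 0.06666667, 0.06666667, 0.06666667, 0.4, 0.06666667, 0.06666667, 0.06666667 (working shown to 8 dp, full precision carried).
D = 0.06666667² + 0.06666667² + 0.06666667² + 0.06666667² + 0.06666667² + 0.06666667² + 0.4² + 0.06666667² + 0.06666667² + 0.06666667² = 0.00444444 + 0.00444444 + 0.00444444 + 0.00444444 + 0.00444444 + 0.00444444 + 0.16000000 + 0.00444444 + 0.00444444 + 0.00444444 = 0.20000000.
So 1/D = 5.000000, i.e. 5.0000 to 4 decimal places.

5.0000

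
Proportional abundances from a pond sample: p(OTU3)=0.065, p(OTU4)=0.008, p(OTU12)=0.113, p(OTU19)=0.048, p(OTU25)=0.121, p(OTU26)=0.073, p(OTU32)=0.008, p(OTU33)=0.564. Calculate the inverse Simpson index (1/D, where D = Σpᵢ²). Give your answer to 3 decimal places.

2.797

D = 0.065² + 0.008² + 0.113² + 0.048² + 0.121² + 0.073² + 0.008² + 0.564² = 0.004225 + 0.000064 + 0.012769 + 0.002304 + 0.014641 + 0.005329 + 0.000064 + 0.318096 = 0.357492 (working shown to 6 dp, full precision carried).
So 1/D = 2.79727, i.e. 2.797 to 3 decimal places.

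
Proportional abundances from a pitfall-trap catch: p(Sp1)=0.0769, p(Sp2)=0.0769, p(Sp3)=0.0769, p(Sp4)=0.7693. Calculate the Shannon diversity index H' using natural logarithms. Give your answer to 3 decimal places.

0.794

Each pᵢ ln pᵢ term (working shown to 5 dp, full precision carried): 0.0769×(-2.56525)=-0.19727, 0.0769×(-2.56525)=-0.19727, 0.0769×(-2.56525)=-0.19727, 0.7693×(-0.26227)=-0.20177.
Sum = -0.79357, so H' = 0.794.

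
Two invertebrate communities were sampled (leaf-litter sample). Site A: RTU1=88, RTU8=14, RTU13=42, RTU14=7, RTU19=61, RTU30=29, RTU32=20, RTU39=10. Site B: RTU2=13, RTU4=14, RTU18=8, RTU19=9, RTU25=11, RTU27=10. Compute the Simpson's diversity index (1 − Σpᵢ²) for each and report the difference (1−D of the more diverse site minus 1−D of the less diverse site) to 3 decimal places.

Site A: N=271, proportions 0.32472, 0.05166, 0.15498, 0.02583, 0.22509, 0.10701, 0.0738, 0.0369, giving 1−D = 0.79827 (working shown to 5 dp, full precision carried).
Site B: N=65, proportions 0.2, 0.21538, 0.12308, 0.13846, 0.16923, 0.15385, giving 1−D = 0.82698.
Difference = |0.79827 − 0.82698| = 0.02871, i.e. 0.029 to 3 decimal places.

0.029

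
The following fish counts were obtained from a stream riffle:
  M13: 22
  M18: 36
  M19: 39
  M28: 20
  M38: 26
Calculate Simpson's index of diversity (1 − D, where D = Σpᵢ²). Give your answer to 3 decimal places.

0.786

Total N = 22+36+39+20+26 = 143, so the proportions are 0.15385, 0.25175, 0.27273, 0.13986, 0.18182 (working shown to 5 dp, full precision carried).
D = 0.15385² + 0.25175² + 0.27273² + 0.13986² + 0.18182² = 0.02367 + 0.06338 + 0.07438 + 0.01956 + 0.03306 = 0.21404.
So 1 − D = 0.78596, i.e. 0.786 to 3 decimal places.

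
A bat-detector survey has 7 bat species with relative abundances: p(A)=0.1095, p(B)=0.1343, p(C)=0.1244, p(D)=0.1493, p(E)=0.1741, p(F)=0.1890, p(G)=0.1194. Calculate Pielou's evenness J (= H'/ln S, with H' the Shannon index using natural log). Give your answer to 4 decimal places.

0.9908

H' = −Σ pᵢ ln pᵢ = −((-0.242195) + (-0.269631) + (-0.259281) + (-0.283938) + (-0.304349) + (-0.314876) + (-0.253758)) = 1.928028 (working shown to 6 dp, full precision carried).
With S = 7 species, ln S = 1.945910, so J = 1.928028/1.945910 = 0.990811, i.e. 0.9908 to 4 decimal places.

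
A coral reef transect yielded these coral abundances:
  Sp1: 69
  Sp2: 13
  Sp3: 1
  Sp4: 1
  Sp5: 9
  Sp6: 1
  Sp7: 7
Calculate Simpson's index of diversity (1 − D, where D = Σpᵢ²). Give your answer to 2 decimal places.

0.50

Total N = 69+13+1+1+9+1+7 = 101, so the proportions are 0.6832, 0.1287, 0.0099, 0.0099, 0.0891, 0.0099, 0.0693 (working shown to 4 dp, full precision carried).
D = 0.6832² + 0.1287² + 0.0099² + 0.0099² + 0.0891² + 0.0099² + 0.0693² = 0.4667 + 0.0166 + 0.0001 + 0.0001 + 0.0079 + 0.0001 + 0.0048 = 0.4963.
So 1 − D = 0.5037, i.e. 0.50 to 2 decimal places.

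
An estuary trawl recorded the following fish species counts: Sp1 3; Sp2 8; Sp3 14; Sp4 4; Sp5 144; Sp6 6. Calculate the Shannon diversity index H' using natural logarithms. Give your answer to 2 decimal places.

0.78

Total N = 3+8+14+4+144+6 = 179, so the proportions are 0.0168, 0.0447, 0.0782, 0.0223, 0.8045, 0.0335 (working shown to 4 dp, full precision carried).
Each pᵢ ln pᵢ term: 0.0168×(-4.0888)=-0.0685, 0.0447×(-3.1079)=-0.1389, 0.0782×(-2.5483)=-0.1993, 0.0223×(-3.8011)=-0.0849, 0.8045×(-0.2176)=-0.1750, 0.0335×(-3.3956)=-0.1138.
Sum = -0.7805, so H' = 0.78.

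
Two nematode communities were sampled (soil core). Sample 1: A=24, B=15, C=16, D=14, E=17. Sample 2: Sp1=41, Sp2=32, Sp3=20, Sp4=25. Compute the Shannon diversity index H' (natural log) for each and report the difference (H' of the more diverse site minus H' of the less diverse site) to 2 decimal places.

0.24

Sample 1: N=86, proportions 0.2791, 0.1744, 0.186, 0.1628, 0.1977, giving H' = 1.5896 (working shown to 4 dp, full precision carried).
Sample 2: N=118, proportions 0.3475, 0.2712, 0.1695, 0.2119, giving H' = 1.3508.
Difference = |1.5896 − 1.3508| = 0.2388, i.e. 0.24 to 2 decimal places.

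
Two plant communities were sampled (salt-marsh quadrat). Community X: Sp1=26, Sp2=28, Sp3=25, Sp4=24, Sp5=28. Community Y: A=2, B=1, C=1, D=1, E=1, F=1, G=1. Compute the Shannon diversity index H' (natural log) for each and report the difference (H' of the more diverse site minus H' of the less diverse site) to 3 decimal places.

Community X: N=131, proportions 0.19847, 0.21374, 0.19084, 0.18321, 0.21374, giving H' = 1.60757 (working shown to 5 dp, full precision carried).
Community Y: N=8, proportions 0.25, 0.125, 0.125, 0.125, 0.125, 0.125, 0.125, giving H' = 1.90615.
Difference = |1.60757 − 1.90615| = 0.29858, i.e. 0.299 to 3 decimal places.

0.299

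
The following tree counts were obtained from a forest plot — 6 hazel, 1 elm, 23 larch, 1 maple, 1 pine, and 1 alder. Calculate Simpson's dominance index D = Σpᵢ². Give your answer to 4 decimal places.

Total N = 6+1+23+1+1+1 = 33, so the proportions are 0.181818, 0.030303, 0.69697, 0.030303, 0.030303, 0.030303 (working shown to 6 dp, full precision carried).
D = 0.181818² + 0.030303² + 0.69697² + 0.030303² + 0.030303² + 0.030303² = 0.033058 + 0.000918 + 0.485767 + 0.000918 + 0.000918 + 0.000918 = 0.522498.
To 4 decimal places, D = 0.5225.

0.5225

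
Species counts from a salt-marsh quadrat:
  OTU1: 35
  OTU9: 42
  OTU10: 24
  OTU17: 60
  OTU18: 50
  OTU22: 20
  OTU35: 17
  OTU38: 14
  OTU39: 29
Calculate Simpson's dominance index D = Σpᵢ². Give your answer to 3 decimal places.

0.135

Total N = 35+42+24+60+50+20+17+14+29 = 291, so the proportions are 0.12027, 0.14433, 0.08247, 0.20619, 0.17182, 0.06873, 0.05842, 0.04811, 0.09966 (working shown to 5 dp, full precision carried).
D = 0.12027² + 0.14433² + 0.08247² + 0.20619² + 0.17182² + 0.06873² + 0.05842² + 0.04811² + 0.09966² = 0.01447 + 0.02083 + 0.00680 + 0.04251 + 0.02952 + 0.00472 + 0.00341 + 0.00231 + 0.00993 = 0.13452.
To 3 decimal places, D = 0.135.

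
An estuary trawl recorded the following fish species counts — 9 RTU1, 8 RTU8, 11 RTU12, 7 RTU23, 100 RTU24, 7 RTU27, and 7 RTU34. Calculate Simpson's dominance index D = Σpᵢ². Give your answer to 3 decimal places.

Total N = 9+8+11+7+100+7+7 = 149, so the proportions are 0.0604, 0.05369, 0.07383, 0.04698, 0.67114, 0.04698, 0.04698 (working shown to 5 dp, full precision carried).
D = 0.0604² + 0.05369² + 0.07383² + 0.04698² + 0.67114² + 0.04698² + 0.04698² = 0.00365 + 0.00288 + 0.00545 + 0.00221 + 0.45043 + 0.00221 + 0.00221 = 0.46903.
To 3 decimal places, D = 0.469.

0.469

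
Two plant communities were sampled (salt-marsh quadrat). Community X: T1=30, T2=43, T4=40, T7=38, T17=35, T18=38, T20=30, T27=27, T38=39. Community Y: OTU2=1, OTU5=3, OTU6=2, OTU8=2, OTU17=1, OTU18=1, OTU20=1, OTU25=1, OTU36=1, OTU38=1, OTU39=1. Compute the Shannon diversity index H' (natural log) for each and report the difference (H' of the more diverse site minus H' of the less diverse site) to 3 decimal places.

0.117

Community X: N=320, proportions 0.09375, 0.13437, 0.125, 0.11875, 0.10938, 0.11875, 0.09375, 0.08438, 0.12187, giving H' = 2.18670 (working shown to 5 dp, full precision carried).
Community Y: N=15, proportions 0.06667, 0.2, 0.13333, 0.13333, 0.06667, 0.06667, 0.06667, 0.06667, 0.06667, 0.06667, 0.06667, giving H' = 2.30349.
Difference = |2.18670 − 2.30349| = 0.11679, i.e. 0.117 to 3 decimal places.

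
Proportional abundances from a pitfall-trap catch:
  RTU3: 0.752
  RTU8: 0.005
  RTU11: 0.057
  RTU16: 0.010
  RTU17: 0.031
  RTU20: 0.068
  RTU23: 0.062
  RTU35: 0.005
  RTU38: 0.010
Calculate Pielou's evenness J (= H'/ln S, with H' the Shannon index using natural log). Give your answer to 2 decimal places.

0.45

H' = −Σ pᵢ ln pᵢ = −((-0.2143) + (-0.0265) + (-0.1633) + (-0.0461) + (-0.1077) + (-0.1828) + (-0.1724) + (-0.0265) + (-0.0461)) = 0.9856 (working shown to 4 dp, full precision carried).
With S = 9 species, ln S = 2.1972, so J = 0.9856/2.1972 = 0.4486, i.e. 0.45 to 2 decimal places.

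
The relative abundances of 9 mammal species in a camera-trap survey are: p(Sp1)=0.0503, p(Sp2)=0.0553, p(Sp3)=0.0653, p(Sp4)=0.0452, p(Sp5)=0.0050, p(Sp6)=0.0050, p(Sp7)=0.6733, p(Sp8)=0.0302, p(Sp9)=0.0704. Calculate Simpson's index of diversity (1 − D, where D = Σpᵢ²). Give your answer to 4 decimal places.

D = 0.0503² + 0.0553² + 0.0653² + 0.0452² + 0.005² + 0.005² + 0.6733² + 0.0302² + 0.0704² = 0.002530 + 0.003058 + 0.004264 + 0.002043 + 0.000025 + 0.000025 + 0.453333 + 0.000912 + 0.004956 = 0.471146 (working shown to 6 dp, full precision carried).
So 1 − D = 0.528854, i.e. 0.5289 to 4 decimal places.

0.5289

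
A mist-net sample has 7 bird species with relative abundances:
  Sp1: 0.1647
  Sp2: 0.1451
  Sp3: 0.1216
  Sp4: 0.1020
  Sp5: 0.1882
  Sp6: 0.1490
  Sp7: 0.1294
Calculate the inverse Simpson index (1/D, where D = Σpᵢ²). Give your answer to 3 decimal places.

D = 0.1647² + 0.1451² + 0.1216² + 0.102² + 0.1882² + 0.149² + 0.1294² = 0.0271261 + 0.0210540 + 0.0147866 + 0.0104040 + 0.0354192 + 0.0222010 + 0.0167444 = 0.1477353 (working shown to 7 dp, full precision carried).
So 1/D = 6.76886, i.e. 6.769 to 3 decimal places.

6.769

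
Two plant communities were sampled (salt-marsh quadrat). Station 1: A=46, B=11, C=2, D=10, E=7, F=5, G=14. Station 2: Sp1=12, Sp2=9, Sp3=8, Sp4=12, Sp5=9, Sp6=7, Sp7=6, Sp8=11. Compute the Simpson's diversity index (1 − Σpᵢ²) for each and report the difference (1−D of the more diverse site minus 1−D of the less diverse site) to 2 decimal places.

0.16

Station 1: N=95, proportions 0.4842, 0.1158, 0.0211, 0.1053, 0.0737, 0.0526, 0.1474, giving 1−D = 0.7107 (working shown to 4 dp, full precision carried).
Station 2: N=74, proportions 0.1622, 0.1216, 0.1081, 0.1622, 0.1216, 0.0946, 0.0811, 0.1486, giving 1−D = 0.8685.
Difference = |0.7107 − 0.8685| = 0.1578, i.e. 0.16 to 2 decimal places.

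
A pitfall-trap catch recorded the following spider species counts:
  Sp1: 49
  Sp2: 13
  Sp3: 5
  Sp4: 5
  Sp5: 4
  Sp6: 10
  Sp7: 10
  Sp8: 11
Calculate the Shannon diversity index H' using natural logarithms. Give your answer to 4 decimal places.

Total N = 49+13+5+5+4+10+10+11 = 107, so the proportions are 0.457944, 0.121495, 0.046729, 0.046729, 0.037383, 0.093458, 0.093458, 0.102804 (working shown to 6 dp, full precision carried).
Each pᵢ ln pᵢ term: 0.457944×(-0.781009)=-0.357658, 0.121495×(-2.107879)=-0.256098, 0.046729×(-3.063391)=-0.143149, 0.046729×(-3.063391)=-0.143149, 0.037383×(-3.286534)=-0.122861, 0.093458×(-2.370244)=-0.221518, 0.093458×(-2.370244)=-0.221518, 0.102804×(-2.274934)=-0.233872.
Sum = -1.699823, so H' = 1.6998.

1.6998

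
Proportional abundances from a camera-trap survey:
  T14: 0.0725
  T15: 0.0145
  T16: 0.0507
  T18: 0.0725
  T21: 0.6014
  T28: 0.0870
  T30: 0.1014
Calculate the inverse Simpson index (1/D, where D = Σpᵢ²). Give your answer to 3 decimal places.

2.546

D = 0.0725² + 0.0145² + 0.0507² + 0.0725² + 0.6014² + 0.087² + 0.1014² = 0.005256 + 0.000210 + 0.002570 + 0.005256 + 0.361682 + 0.007569 + 0.010282 = 0.392826 (working shown to 6 dp, full precision carried).
So 1/D = 2.54566, i.e. 2.546 to 3 decimal places.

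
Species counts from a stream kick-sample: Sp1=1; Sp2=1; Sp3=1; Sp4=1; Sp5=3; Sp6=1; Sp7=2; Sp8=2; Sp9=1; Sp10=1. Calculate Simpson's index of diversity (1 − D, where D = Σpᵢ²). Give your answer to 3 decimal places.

0.878

Total N = 1+1+1+1+3+1+2+2+1+1 = 14, so the proportions are 0.07143, 0.07143, 0.07143, 0.07143, 0.21429, 0.07143, 0.14286, 0.14286, 0.07143, 0.07143 (working shown to 5 dp, full precision carried).
D = 0.07143² + 0.07143² + 0.07143² + 0.07143² + 0.21429² + 0.07143² + 0.14286² + 0.14286² + 0.07143² + 0.07143² = 0.00510 + 0.00510 + 0.00510 + 0.00510 + 0.04592 + 0.00510 + 0.02041 + 0.02041 + 0.00510 + 0.00510 = 0.12245.
So 1 − D = 0.87755, i.e. 0.878 to 3 decimal places.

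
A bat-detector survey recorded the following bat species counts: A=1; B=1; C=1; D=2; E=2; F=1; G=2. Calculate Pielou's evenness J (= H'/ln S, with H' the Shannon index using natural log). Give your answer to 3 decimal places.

0.970

Total N = 1+1+1+2+2+1+2 = 10, so the proportions are 0.1, 0.1, 0.1, 0.2, 0.2, 0.1, 0.2 (working shown to 5 dp, full precision carried).
H' = −Σ pᵢ ln pᵢ = −((-0.23026) + (-0.23026) + (-0.23026) + (-0.32189) + (-0.32189) + (-0.23026) + (-0.32189)) = 1.88670.
With S = 7 species, ln S = 1.94591, so J = 1.88670/1.94591 = 0.96957, i.e. 0.970 to 3 decimal places.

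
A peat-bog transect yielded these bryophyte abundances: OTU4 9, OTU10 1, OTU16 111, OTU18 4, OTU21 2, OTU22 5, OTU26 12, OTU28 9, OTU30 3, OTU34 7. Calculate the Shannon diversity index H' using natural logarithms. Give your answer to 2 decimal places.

1.27

Total N = 9+1+111+4+2+5+12+9+3+7 = 163, so the proportions are 0.0552, 0.0061, 0.681, 0.0245, 0.0123, 0.0307, 0.0736, 0.0552, 0.0184, 0.0429 (working shown to 4 dp, full precision carried).
Each pᵢ ln pᵢ term: 0.0552×(-2.8965)=-0.1599, 0.0061×(-5.0938)=-0.0313, 0.681×(-0.3842)=-0.2616, 0.0245×(-3.7075)=-0.0910, 0.0123×(-4.4006)=-0.0540, 0.0307×(-3.4843)=-0.1069, 0.0736×(-2.6088)=-0.1921, 0.0552×(-2.8965)=-0.1599, 0.0184×(-3.9951)=-0.0735, 0.0429×(-3.1478)=-0.1352.
Sum = -1.2654, so H' = 1.27.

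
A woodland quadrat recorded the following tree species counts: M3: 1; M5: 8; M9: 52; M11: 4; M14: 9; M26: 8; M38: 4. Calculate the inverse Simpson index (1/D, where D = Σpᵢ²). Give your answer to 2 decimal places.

2.51

Total N = 1+8+52+4+9+8+4 = 86, so the proportions are 0.01163, 0.09302, 0.60465, 0.04651, 0.10465, 0.09302, 0.04651 (working shown to 5 dp, full precision carried).
D = 0.01163² + 0.09302² + 0.60465² + 0.04651² + 0.10465² + 0.09302² + 0.04651² = 0.00014 + 0.00865 + 0.36560 + 0.00216 + 0.01095 + 0.00865 + 0.00216 = 0.39832.
So 1/D = 2.5105, i.e. 2.51 to 2 decimal places.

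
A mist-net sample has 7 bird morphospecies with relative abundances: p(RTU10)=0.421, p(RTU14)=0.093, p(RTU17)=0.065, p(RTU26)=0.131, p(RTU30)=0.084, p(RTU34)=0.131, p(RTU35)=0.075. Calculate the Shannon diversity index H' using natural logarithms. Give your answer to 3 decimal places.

1.698

Each pᵢ ln pᵢ term (working shown to 5 dp, full precision carried): 0.421×(-0.86512)=-0.36422, 0.093×(-2.37516)=-0.22089, 0.065×(-2.73337)=-0.17767, 0.131×(-2.03256)=-0.26627, 0.084×(-2.47694)=-0.20806, 0.131×(-2.03256)=-0.26627, 0.075×(-2.59027)=-0.19427.
Sum = -1.69764, so H' = 1.698.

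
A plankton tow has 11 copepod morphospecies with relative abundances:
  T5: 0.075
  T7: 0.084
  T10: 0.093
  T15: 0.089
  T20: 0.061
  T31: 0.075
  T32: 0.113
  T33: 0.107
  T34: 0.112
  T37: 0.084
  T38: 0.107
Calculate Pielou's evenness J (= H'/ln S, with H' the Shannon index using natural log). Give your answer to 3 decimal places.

0.993

H' = −Σ pᵢ ln pᵢ = −((-0.19427) + (-0.20806) + (-0.22089) + (-0.21530) + (-0.17061) + (-0.19427) + (-0.24638) + (-0.23914) + (-0.24520) + (-0.20806) + (-0.23914)) = 2.38132 (working shown to 5 dp, full precision carried).
With S = 11 species, ln S = 2.39790, so J = 2.38132/2.39790 = 0.99309, i.e. 0.993 to 3 decimal places.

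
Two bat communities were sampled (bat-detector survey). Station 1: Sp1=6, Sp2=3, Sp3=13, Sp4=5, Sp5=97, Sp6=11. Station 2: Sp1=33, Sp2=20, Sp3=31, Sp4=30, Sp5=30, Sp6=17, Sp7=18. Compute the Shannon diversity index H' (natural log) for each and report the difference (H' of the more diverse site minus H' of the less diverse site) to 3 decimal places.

Station 1: N=135, proportions 0.04444, 0.02222, 0.0963, 0.03704, 0.71852, 0.08148, giving H' = 1.01222 (working shown to 5 dp, full precision carried).
Station 2: N=179, proportions 0.18436, 0.11173, 0.17318, 0.1676, 0.1676, 0.09497, 0.10056, giving H' = 1.91355.
Difference = |1.01222 − 1.91355| = 0.90133, i.e. 0.901 to 3 decimal places.

0.901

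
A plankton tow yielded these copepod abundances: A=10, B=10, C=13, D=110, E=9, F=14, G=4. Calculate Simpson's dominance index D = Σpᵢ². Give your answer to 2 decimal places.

Total N = 10+10+13+110+9+14+4 = 170, so the proportions are 0.0588, 0.0588, 0.0765, 0.6471, 0.0529, 0.0824, 0.0235 (working shown to 4 dp, full precision carried).
D = 0.0588² + 0.0588² + 0.0765² + 0.6471² + 0.0529² + 0.0824² + 0.0235² = 0.0035 + 0.0035 + 0.0058 + 0.4187 + 0.0028 + 0.0068 + 0.0006 = 0.4416.
To 2 decimal places, D = 0.44.

0.44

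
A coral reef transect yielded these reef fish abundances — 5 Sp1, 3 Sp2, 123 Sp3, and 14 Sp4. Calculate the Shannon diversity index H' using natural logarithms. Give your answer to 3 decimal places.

0.562

Total N = 5+3+123+14 = 145, so the proportions are 0.03448, 0.02069, 0.84828, 0.09655 (working shown to 5 dp, full precision carried).
Each pᵢ ln pᵢ term: 0.03448×(-3.36730)=-0.11611, 0.02069×(-3.87812)=-0.08024, 0.84828×(-0.16455)=-0.13958, 0.09655×(-2.33768)=-0.22571.
Sum = -0.56164, so H' = 0.562.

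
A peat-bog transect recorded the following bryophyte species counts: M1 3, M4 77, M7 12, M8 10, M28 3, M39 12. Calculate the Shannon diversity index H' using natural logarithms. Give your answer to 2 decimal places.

Total N = 3+77+12+10+3+12 = 117, so the proportions are 0.0256, 0.6581, 0.1026, 0.0855, 0.0256, 0.1026 (working shown to 4 dp, full precision carried).
Each pᵢ ln pᵢ term: 0.0256×(-3.6636)=-0.0939, 0.6581×(-0.4184)=-0.2753, 0.1026×(-2.2773)=-0.2336, 0.0855×(-2.4596)=-0.2102, 0.0256×(-3.6636)=-0.0939, 0.1026×(-2.2773)=-0.2336.
Sum = -1.1406, so H' = 1.14.

1.14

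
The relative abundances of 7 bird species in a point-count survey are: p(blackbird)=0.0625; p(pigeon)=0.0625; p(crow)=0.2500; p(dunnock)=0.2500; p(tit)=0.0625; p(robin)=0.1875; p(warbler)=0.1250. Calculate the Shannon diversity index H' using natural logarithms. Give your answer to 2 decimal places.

1.79

Each pᵢ ln pᵢ term (working shown to 4 dp, full precision carried): 0.0625×(-2.7726)=-0.1733, 0.0625×(-2.7726)=-0.1733, 0.25×(-1.3863)=-0.3466, 0.25×(-1.3863)=-0.3466, 0.0625×(-2.7726)=-0.1733, 0.1875×(-1.6740)=-0.3139, 0.125×(-2.0794)=-0.2599.
Sum = -1.7868, so H' = 1.79.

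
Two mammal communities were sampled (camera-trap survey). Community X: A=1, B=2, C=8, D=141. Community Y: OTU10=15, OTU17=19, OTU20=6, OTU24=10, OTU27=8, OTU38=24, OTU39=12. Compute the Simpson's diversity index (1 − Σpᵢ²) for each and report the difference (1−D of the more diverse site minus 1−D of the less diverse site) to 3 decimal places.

0.693

Community X: N=152, proportions 0.00658, 0.01316, 0.05263, 0.92763, giving 1−D = 0.13651 (working shown to 5 dp, full precision carried).
Community Y: N=94, proportions 0.15957, 0.20213, 0.06383, 0.10638, 0.08511, 0.25532, 0.12766, giving 1−D = 0.82956.
Difference = |0.13651 − 0.82956| = 0.69305, i.e. 0.693 to 3 decimal places.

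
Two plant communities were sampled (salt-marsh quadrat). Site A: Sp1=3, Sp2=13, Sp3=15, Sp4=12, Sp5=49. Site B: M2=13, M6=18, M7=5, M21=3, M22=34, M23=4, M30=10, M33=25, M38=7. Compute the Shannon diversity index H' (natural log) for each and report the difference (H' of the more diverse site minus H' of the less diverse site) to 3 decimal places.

Site A: N=92, proportions 0.03261, 0.1413, 0.16304, 0.13043, 0.53261, giving H' = 1.28506 (working shown to 5 dp, full precision carried).
Site B: N=119, proportions 0.10924, 0.15126, 0.04202, 0.02521, 0.28571, 0.03361, 0.08403, 0.21008, 0.05882, giving H' = 1.92808.
Difference = |1.28506 − 1.92808| = 0.64302, i.e. 0.643 to 3 decimal places.

0.643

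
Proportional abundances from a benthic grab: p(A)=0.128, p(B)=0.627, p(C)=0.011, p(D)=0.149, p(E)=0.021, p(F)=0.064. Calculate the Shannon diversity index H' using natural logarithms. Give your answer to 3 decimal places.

1.146

Each pᵢ ln pᵢ term (working shown to 5 dp, full precision carried): 0.128×(-2.05573)=-0.26313, 0.627×(-0.46681)=-0.29269, 0.011×(-4.50986)=-0.04961, 0.149×(-1.90381)=-0.28367, 0.021×(-3.86323)=-0.08113, 0.064×(-2.74887)=-0.17593.
Sum = -1.14615, so H' = 1.146.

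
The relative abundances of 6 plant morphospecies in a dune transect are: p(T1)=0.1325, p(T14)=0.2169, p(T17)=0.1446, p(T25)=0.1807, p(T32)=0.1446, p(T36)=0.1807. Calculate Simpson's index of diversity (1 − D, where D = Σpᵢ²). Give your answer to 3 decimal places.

D = 0.1325² + 0.2169² + 0.1446² + 0.1807² + 0.1446² + 0.1807² = 0.01756 + 0.04705 + 0.02091 + 0.03265 + 0.02091 + 0.03265 = 0.17173 (working shown to 5 dp, full precision carried).
So 1 − D = 0.82827, i.e. 0.828 to 3 decimal places.

0.828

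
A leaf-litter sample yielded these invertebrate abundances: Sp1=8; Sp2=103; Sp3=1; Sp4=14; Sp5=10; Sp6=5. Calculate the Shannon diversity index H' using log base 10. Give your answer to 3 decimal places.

0.418

Total N = 8+103+1+14+10+5 = 141, so the proportions are 0.05674, 0.7305, 0.00709, 0.09929, 0.07092, 0.03546 (working shown to 5 dp, full precision carried).
Each pᵢ log₁₀ pᵢ term: 0.05674×(-1.24613)=-0.07070, 0.7305×(-0.13638)=-0.09963, 0.00709×(-2.14922)=-0.01524, 0.09929×(-1.00309)=-0.09960, 0.07092×(-1.14922)=-0.08150, 0.03546×(-1.45025)=-0.05143.
Sum = -0.41810, so H' = 0.418.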